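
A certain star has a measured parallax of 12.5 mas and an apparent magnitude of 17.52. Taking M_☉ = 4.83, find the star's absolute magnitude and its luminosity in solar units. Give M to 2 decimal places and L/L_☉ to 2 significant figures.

d = 1/p = 1000/12.5 mas = 80.00 pc
M = m − 5 log₁₀ d + 5 = 17.52 − 5·1.9031 + 5 = 13.005
M − M_☉ = 13.005 − 4.83 = 8.175
L/L_☉ = 10^(−0.4 × 8.175) = 5.373×10^-4

M ≈ 13.00; L/L_☉ ≈ 5.4×10^-4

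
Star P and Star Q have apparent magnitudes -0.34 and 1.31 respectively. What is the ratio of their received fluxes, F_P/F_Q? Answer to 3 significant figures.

F_P/F_Q ≈ 4.57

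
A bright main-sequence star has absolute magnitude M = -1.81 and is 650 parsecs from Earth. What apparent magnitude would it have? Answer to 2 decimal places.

m ≈ 7.25

m = M + 5 log₁₀ d − 5 = -1.81 + 5·2.8129 − 5 = 7.255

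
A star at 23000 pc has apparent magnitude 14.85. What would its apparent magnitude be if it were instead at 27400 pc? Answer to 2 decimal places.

m ≈ 15.23

Flux ∝ 1/d², so Δm = 5 log₁₀(d₂/d₁) = 5 log₁₀(27400/23000) = 0.380
m₂ = m₁ + Δm = 14.85 + (0.380) = 15.230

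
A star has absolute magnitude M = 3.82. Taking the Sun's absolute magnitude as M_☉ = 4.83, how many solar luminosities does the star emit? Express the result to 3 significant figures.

L/L_☉ ≈ 2.54

M − M_☉ = 3.82 − 4.83 = -1.010
L/L_☉ = 10^(−0.4 (M − M_☉)) = 10^0.404 = 2.535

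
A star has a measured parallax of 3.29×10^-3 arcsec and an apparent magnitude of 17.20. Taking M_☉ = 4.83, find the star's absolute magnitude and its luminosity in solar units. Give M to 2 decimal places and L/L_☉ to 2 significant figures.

M ≈ 9.79; L/L_☉ ≈ 0.010

d = 1/p = 1/3.29×10^-3″ = 304.0 pc
M = m − 5 log₁₀ d + 5 = 17.20 − 5·2.4828 + 5 = 9.786
M − M_☉ = 9.786 − 4.83 = 4.956
L/L_☉ = 10^(−0.4 × 4.956) = 0.01041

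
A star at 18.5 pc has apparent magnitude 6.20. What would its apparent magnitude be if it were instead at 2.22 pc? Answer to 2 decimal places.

Flux ∝ 1/d², so Δm = 5 log₁₀(d₂/d₁) = 5 log₁₀(2.22/18.5) = -4.604
m₂ = m₁ + Δm = 6.20 + (-4.604) = 1.596

m ≈ 1.60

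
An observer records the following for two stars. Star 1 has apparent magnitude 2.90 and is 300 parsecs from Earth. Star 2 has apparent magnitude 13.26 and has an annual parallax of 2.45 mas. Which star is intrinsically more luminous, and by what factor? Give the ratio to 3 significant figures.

Star 1: M = m − 5 log₁₀ d + 5 = 2.90 − 5·2.4771 + 5 = -4.486
Star 2: p = 2.45 mas = 2.45×10^-3″ → d = 1/p = 408.2 pc
Star 2: M = m − 5 log₁₀ d + 5 = 13.26 − 5·2.6108 + 5 = 5.206
ΔM = M_1 − M_2 = -4.486 − (5.206) = -9.691; smaller M is more luminous → Star 1.
L ratio = 10^(0.4 |ΔM|) = 10^3.877 = 7526

Star 1 is more luminous, by a factor of 7530.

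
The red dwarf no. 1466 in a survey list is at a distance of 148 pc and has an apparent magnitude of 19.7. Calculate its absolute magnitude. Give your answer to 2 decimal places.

5 log₁₀(d/10 pc) = 5 log₁₀(148.0) − 5 = 5.851
M = m − 5 log₁₀(d/10) = 19.7 − 5.851 = 13.849

M ≈ 13.85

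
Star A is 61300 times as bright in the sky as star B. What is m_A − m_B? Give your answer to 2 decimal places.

m_A − m_B ≈ -11.97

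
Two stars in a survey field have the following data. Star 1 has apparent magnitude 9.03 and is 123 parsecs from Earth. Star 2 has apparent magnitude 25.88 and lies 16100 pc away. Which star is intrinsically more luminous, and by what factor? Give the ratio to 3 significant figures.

Star 1 is more luminous, by a factor of 321.

Star 1: M = m − 5 log₁₀ d + 5 = 9.03 − 5·2.0899 + 5 = 3.580
Star 2: M = m − 5 log₁₀ d + 5 = 25.88 − 5·4.2068 + 5 = 9.846
ΔM = M_1 − M_2 = 3.580 − (9.846) = -6.265; smaller M is more luminous → Star 1.
L ratio = 10^(0.4 |ΔM|) = 10^2.506 = 320.7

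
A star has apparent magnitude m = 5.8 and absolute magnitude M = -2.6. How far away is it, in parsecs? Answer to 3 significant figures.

d ≈ 479 pc

Distance modulus: m − M = 5.8 − (-2.6) = 8.400
m − M = 5 log₁₀ d − 5
log₁₀ d = (m − M)/5 + 1 = 2.6800
d = 10^2.6800 = 478.6 pc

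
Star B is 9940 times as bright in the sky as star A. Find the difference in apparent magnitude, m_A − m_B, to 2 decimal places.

m_A − m_B ≈ 9.99

Pogson: Δm = −2.5 log₁₀(ratio) = −2.5 log₁₀(9940) = −2.5 × 3.9974 = -9.993
Star B is brighter so has the smaller magnitude: m_A − m_B is positive.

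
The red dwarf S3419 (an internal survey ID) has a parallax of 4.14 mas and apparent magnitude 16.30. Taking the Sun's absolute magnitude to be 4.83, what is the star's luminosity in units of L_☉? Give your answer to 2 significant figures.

L/L_☉ ≈ 0.015

d = 1/p = 1000/4.14 mas = 241.5 pc
M = m − 5 log₁₀ d + 5 = 16.30 − 5·2.3830 + 5 = 9.385
M − M_☉ = 9.385 − 4.83 = 4.555
L/L_☉ = 10^(−0.4 × 4.555) = 0.01507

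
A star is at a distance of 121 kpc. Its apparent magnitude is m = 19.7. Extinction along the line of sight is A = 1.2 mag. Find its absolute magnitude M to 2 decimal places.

d = 121 kpc = 121000 pc
5 log₁₀(d/10 pc) = 5 log₁₀(121000) − 5 = 20.414
M = m − 5 log₁₀(d/10) − A = 19.7 − 20.414 − 1.2 = -1.914

M ≈ -1.91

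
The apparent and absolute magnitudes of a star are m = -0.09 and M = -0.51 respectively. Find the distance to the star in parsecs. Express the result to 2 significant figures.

d ≈ 12 pc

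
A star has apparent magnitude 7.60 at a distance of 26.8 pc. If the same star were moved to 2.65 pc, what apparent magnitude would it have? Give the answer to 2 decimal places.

Flux ∝ 1/d², so Δm = 5 log₁₀(d₂/d₁) = 5 log₁₀(2.65/26.8) = -5.024
m₂ = m₁ + Δm = 7.60 + (-5.024) = 2.576

m ≈ 2.58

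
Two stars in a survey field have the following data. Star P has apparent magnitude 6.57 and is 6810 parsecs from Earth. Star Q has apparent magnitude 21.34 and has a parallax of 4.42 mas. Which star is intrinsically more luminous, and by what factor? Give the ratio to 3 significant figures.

Star P is more luminous, by a factor of 7.33×10^8.

Star P: M = m − 5 log₁₀ d + 5 = 6.57 − 5·3.8331 + 5 = -7.596
Star Q: p = 4.42 mas = 4.42×10^-3″ → d = 1/p = 226.2 pc
Star Q: M = m − 5 log₁₀ d + 5 = 21.34 − 5·2.3546 + 5 = 14.567
ΔM = M_P − M_Q = -7.596 − (14.567) = -22.163; smaller M is more luminous → Star P.
L ratio = 10^(0.4 |ΔM|) = 10^8.865 = 7.331×10^8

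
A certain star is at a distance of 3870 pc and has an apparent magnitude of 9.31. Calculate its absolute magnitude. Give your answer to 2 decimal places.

M ≈ -3.63

5 log₁₀(d/10 pc) = 5 log₁₀(3870) − 5 = 12.939
M = m − 5 log₁₀(d/10) = 9.31 − 12.939 = -3.629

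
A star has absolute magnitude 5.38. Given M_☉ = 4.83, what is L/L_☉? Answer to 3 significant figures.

M − M_☉ = 5.38 − 4.83 = 0.550
L/L_☉ = 10^(−0.4 (M − M_☉)) = 10^-0.220 = 0.6026

L/L_☉ ≈ 0.603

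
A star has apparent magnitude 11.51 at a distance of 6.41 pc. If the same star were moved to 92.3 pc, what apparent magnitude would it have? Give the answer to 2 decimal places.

Flux ∝ 1/d², so Δm = 5 log₁₀(d₂/d₁) = 5 log₁₀(92.3/6.41) = 5.792
m₂ = m₁ + Δm = 11.51 + (5.792) = 17.302

m ≈ 17.30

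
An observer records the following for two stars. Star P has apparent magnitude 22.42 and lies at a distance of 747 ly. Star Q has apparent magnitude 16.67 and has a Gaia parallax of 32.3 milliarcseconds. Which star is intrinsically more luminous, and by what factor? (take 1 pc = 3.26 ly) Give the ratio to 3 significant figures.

Star P: d = 747 ly / 3.26 = 229.1 pc
Star P: M = m − 5 log₁₀ d + 5 = 22.42 − 5·2.3601 + 5 = 15.619
Star Q: p = 32.3 mas = 0.0323″ → d = 1/p = 30.96 pc
Star Q: M = m − 5 log₁₀ d + 5 = 16.67 − 5·1.4908 + 5 = 14.216
ΔM = M_P − M_Q = 15.619 − (14.216) = 1.403; smaller M is more luminous → Star Q.
L ratio = 10^(0.4 |ΔM|) = 10^0.561 = 3.642

Star Q is more luminous, by a factor of 3.64.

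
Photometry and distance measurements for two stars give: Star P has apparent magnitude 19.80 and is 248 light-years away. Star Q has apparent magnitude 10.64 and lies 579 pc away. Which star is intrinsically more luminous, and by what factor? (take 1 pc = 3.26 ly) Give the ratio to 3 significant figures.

Star P: d = 248 ly / 3.26 = 76.07 pc
Star P: M = m − 5 log₁₀ d + 5 = 19.80 − 5·1.8812 + 5 = 15.394
Star Q: M = m − 5 log₁₀ d + 5 = 10.64 − 5·2.7627 + 5 = 1.827
ΔM = M_P − M_Q = 15.394 − (1.827) = 13.567; smaller M is more luminous → Star Q.
L ratio = 10^(0.4 |ΔM|) = 10^5.427 = 267200

Star Q is more luminous, by a factor of 267000.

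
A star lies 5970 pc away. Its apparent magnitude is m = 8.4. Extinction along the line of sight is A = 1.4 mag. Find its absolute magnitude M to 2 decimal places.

M ≈ -6.88

5 log₁₀(d/10 pc) = 5 log₁₀(5970) − 5 = 13.880
M = m − 5 log₁₀(d/10) − A = 8.4 − 13.880 − 1.4 = -6.880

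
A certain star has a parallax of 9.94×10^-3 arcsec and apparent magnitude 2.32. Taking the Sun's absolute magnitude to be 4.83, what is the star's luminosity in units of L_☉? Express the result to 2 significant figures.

L/L_☉ ≈ 1000

d = 1/p = 1/9.94×10^-3″ = 100.6 pc
M = m − 5 log₁₀ d + 5 = 2.32 − 5·2.0026 + 5 = -2.693
M − M_☉ = -2.693 − 4.83 = -7.523
L/L_☉ = 10^(−0.4 × -7.523) = 1021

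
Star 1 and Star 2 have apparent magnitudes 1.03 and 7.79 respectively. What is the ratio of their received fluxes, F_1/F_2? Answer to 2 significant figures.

Δm = 1.03 − (7.79) = -6.76
Flux ratio = 10^(−0.4 Δm) = 10^(−0.4 × -6.76) = 10^2.704 = 505.8

F_1/F_2 ≈ 510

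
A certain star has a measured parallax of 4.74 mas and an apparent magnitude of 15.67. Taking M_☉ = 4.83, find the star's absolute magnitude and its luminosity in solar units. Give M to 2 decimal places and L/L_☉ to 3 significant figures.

M ≈ 9.05; L/L_☉ ≈ 0.0205

d = 1/p = 1000/4.74 mas = 211.0 pc
M = m − 5 log₁₀ d + 5 = 15.67 − 5·2.3242 + 5 = 9.049
M − M_☉ = 9.049 − 4.83 = 4.219
L/L_☉ = 10^(−0.4 × 4.219) = 0.02053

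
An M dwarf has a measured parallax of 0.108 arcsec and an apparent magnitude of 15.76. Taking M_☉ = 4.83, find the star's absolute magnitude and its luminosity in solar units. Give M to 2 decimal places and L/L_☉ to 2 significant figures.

M ≈ 15.93; L/L_☉ ≈ 3.6×10^-5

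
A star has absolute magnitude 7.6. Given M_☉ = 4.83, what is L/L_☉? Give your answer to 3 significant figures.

L/L_☉ ≈ 0.0780

M − M_☉ = 7.6 − 4.83 = 2.770
L/L_☉ = 10^(−0.4 (M − M_☉)) = 10^-1.108 = 0.07798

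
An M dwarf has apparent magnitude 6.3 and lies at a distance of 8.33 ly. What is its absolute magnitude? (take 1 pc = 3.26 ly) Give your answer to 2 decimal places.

M ≈ 9.26

d = 8.33 ly / 3.26 = 2.555 pc
5 log₁₀(d/10 pc) = 5 log₁₀(2.555) − 5 = -2.963
M = m − 5 log₁₀(d/10) = 6.3 + 2.963 = 9.263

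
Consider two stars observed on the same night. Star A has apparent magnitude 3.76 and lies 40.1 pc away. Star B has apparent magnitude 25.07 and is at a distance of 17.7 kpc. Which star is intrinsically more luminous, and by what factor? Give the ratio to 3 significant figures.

Star A is more luminous, by a factor of 1720.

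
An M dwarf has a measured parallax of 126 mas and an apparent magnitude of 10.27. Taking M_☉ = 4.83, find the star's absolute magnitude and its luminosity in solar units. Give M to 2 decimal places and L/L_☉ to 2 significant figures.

d = 1/p = 1000/126 mas = 7.937 pc
M = m − 5 log₁₀ d + 5 = 10.27 − 5·0.8996 + 5 = 10.772
M − M_☉ = 10.772 − 4.83 = 5.942
L/L_☉ = 10^(−0.4 × 5.942) = 4.200×10^-3

M ≈ 10.77; L/L_☉ ≈ 4.2×10^-3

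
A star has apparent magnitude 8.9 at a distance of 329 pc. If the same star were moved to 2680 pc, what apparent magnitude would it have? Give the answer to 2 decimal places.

m ≈ 13.45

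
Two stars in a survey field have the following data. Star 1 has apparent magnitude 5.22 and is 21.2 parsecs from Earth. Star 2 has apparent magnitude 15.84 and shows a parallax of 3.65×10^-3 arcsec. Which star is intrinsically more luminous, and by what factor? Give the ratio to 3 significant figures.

Star 1 is more luminous, by a factor of 106.

Star 1: M = m − 5 log₁₀ d + 5 = 5.22 − 5·1.3263 + 5 = 3.588
Star 2: d = 1/p = 1/3.65×10^-3″ = 274.0 pc
Star 2: M = m − 5 log₁₀ d + 5 = 15.84 − 5·2.4377 + 5 = 8.651
ΔM = M_1 − M_2 = 3.588 − (8.651) = -5.063; smaller M is more luminous → Star 1.
L ratio = 10^(0.4 |ΔM|) = 10^2.025 = 106.0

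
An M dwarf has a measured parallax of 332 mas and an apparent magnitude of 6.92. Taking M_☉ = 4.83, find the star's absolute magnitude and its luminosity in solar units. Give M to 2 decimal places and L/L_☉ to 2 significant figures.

M ≈ 9.53; L/L_☉ ≈ 0.013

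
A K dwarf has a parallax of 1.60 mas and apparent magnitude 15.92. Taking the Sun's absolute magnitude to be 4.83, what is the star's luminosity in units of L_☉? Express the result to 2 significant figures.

L/L_☉ ≈ 0.14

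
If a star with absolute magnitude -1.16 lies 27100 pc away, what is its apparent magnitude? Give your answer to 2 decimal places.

m ≈ 16.00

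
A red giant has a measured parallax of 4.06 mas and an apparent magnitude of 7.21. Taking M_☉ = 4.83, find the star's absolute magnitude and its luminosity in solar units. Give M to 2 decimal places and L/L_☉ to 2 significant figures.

d = 1/p = 1000/4.06 mas = 246.3 pc
M = m − 5 log₁₀ d + 5 = 7.21 − 5·2.3915 + 5 = 0.253
M − M_☉ = 0.253 − 4.83 = -4.577
L/L_☉ = 10^(−0.4 × -4.577) = 67.76

M ≈ 0.25; L/L_☉ ≈ 68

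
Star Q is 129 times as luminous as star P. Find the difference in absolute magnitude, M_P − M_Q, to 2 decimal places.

M_P − M_Q ≈ 5.28

Pogson: ΔM = −2.5 log₁₀(ratio) = −2.5 log₁₀(129) = −2.5 × 2.1106 = -5.276
Star Q is brighter so has the smaller magnitude: M_P − M_Q is positive.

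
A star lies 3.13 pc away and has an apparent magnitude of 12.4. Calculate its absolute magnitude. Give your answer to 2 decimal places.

5 log₁₀(d/10 pc) = 5 log₁₀(3.130) − 5 = -2.522
M = m − 5 log₁₀(d/10) = 12.4 + 2.522 = 14.922

M ≈ 14.92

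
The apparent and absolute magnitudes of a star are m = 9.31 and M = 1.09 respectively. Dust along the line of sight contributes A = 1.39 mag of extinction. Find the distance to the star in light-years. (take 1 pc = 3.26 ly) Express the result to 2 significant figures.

d ≈ 760 ly

m − M = 5 log₁₀(d/10 pc) + A  ⇒  9.31 − (1.09) − 1.39 = 5 log₁₀(d/10)
6.830 = 5 log₁₀(d/10)
log₁₀ d = (m − M − A)/5 + 1 = 2.3660
d = 10^2.3660 = 232.3 pc
= 757.2 ly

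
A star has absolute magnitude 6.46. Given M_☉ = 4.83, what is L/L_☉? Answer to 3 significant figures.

L/L_☉ ≈ 0.223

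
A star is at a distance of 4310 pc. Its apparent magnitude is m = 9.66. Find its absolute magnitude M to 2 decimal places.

5 log₁₀(d/10 pc) = 5 log₁₀(4310) − 5 = 13.172
M = m − 5 log₁₀(d/10) = 9.66 − 13.172 = -3.512

M ≈ -3.51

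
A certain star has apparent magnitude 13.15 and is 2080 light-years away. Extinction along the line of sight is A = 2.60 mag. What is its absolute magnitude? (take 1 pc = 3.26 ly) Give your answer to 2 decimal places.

M ≈ 1.53

d = 2080 ly / 3.26 = 638.0 pc
5 log₁₀(d/10 pc) = 5 log₁₀(638.0) − 5 = 9.024
M = m − 5 log₁₀(d/10) − A = 13.15 − 9.024 − 2.60 = 1.526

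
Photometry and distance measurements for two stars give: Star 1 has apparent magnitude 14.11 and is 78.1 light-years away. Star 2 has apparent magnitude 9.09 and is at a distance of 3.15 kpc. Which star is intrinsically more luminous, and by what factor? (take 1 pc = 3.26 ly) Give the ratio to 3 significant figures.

Star 2 is more luminous, by a factor of 1.76×10^6.

Star 1: d = 78.1 ly / 3.26 = 23.96 pc
Star 1: M = m − 5 log₁₀ d + 5 = 14.11 − 5·1.3794 + 5 = 12.213
Star 2: d = 3.15 kpc = 3150 pc
Star 2: M = m − 5 log₁₀ d + 5 = 9.09 − 5·3.4983 + 5 = -3.402
ΔM = M_1 − M_2 = 12.213 − (-3.402) = 15.614; smaller M is more luminous → Star 2.
L ratio = 10^(0.4 |ΔM|) = 10^6.246 = 1.761×10^6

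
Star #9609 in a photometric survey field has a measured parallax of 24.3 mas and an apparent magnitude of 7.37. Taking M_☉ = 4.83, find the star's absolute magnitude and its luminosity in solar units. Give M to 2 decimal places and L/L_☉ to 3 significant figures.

d = 1/p = 1000/24.3 mas = 41.15 pc
M = m − 5 log₁₀ d + 5 = 7.37 − 5·1.6144 + 5 = 4.298
M − M_☉ = 4.298 − 4.83 = -0.532
L/L_☉ = 10^(−0.4 × -0.532) = 1.632

M ≈ 4.30; L/L_☉ ≈ 1.63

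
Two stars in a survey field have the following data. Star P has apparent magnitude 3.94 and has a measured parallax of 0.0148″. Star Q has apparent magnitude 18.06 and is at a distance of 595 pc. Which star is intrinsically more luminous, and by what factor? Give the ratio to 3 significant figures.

Star P is more luminous, by a factor of 5730.

Star P: d = 1/p = 1/0.0148″ = 67.57 pc
Star P: M = m − 5 log₁₀ d + 5 = 3.94 − 5·1.8297 + 5 = -0.209
Star Q: M = m − 5 log₁₀ d + 5 = 18.06 − 5·2.7745 + 5 = 9.187
ΔM = M_P − M_Q = -0.209 − (9.187) = -9.396; smaller M is more luminous → Star P.
L ratio = 10^(0.4 |ΔM|) = 10^3.758 = 5734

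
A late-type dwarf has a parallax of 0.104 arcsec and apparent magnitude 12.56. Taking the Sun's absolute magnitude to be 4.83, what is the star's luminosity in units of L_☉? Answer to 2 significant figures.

d = 1/p = 1/0.104″ = 9.615 pc
M = m − 5 log₁₀ d + 5 = 12.56 − 5·0.9830 + 5 = 12.645
M − M_☉ = 12.645 − 4.83 = 7.815
L/L_☉ = 10^(−0.4 × 7.815) = 7.481×10^-4

L/L_☉ ≈ 7.5×10^-4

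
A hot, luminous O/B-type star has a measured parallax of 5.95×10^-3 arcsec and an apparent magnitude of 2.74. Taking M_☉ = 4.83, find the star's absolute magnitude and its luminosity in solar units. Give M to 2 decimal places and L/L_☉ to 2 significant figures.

d = 1/p = 1/5.95×10^-3″ = 168.1 pc
M = m − 5 log₁₀ d + 5 = 2.74 − 5·2.2255 + 5 = -3.387
M − M_☉ = -3.387 − 4.83 = -8.217
L/L_☉ = 10^(−0.4 × -8.217) = 1936

M ≈ -3.39; L/L_☉ ≈ 1900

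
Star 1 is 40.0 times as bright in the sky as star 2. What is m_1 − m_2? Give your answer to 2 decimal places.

Pogson: Δm = −2.5 log₁₀(ratio) = −2.5 log₁₀(40.0) = −2.5 × 1.6021 = -4.005
Star 1 is brighter, so it has the smaller magnitude: the difference is negative.

m_1 − m_2 ≈ -4.01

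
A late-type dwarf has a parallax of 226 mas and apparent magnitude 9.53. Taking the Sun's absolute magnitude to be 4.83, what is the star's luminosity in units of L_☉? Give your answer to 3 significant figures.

d = 1/p = 1000/226 mas = 4.425 pc
M = m − 5 log₁₀ d + 5 = 9.53 − 5·0.6459 + 5 = 11.301
M − M_☉ = 11.301 − 4.83 = 6.471
L/L_☉ = 10^(−0.4 × 6.471) = 2.581×10^-3

L/L_☉ ≈ 2.58×10^-3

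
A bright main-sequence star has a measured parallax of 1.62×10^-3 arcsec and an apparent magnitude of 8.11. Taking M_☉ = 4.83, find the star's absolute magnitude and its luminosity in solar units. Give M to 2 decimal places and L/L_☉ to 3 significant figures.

M ≈ -0.84; L/L_☉ ≈ 186

d = 1/p = 1/1.62×10^-3″ = 617.3 pc
M = m − 5 log₁₀ d + 5 = 8.11 − 5·2.7905 + 5 = -0.842
M − M_☉ = -0.842 − 4.83 = -5.672
L/L_☉ = 10^(−0.4 × -5.672) = 185.8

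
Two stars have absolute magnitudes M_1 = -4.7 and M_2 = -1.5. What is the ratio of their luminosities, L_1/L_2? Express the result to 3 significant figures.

ΔM = M_1 − M_2 = -3.2
L_1/L_2 = 10^(−0.4 ΔM) = 10^1.280 = 19.05

L_1/L_2 ≈ 19.1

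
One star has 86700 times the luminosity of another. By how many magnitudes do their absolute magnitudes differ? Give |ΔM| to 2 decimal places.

|ΔM| ≈ 12.35

Pogson: ΔM = −2.5 log₁₀(ratio) = −2.5 log₁₀(86700) = −2.5 × 4.9380 = -12.345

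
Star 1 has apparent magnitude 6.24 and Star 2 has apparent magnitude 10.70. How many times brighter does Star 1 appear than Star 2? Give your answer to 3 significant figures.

Magnitude difference = -4.46
Flux ratio = 10^(−0.4 Δm) = 10^(−0.4 × -4.46) = 10^1.784 = 60.81

60.8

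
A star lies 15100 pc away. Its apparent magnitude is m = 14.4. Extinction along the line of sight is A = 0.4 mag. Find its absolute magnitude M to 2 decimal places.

M ≈ -1.89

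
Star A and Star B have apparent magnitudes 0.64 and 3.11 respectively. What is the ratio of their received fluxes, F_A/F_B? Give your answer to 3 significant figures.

F_A/F_B ≈ 9.73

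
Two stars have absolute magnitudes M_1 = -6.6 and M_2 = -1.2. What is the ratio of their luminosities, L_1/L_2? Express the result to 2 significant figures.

L_1/L_2 ≈ 140

ΔM = M_1 − M_2 = -5.4
L_1/L_2 = 10^(−0.4 ΔM) = 10^2.160 = 144.5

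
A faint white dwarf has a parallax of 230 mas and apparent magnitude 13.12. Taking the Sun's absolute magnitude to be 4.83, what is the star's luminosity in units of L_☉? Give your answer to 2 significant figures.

d = 1/p = 1000/230 mas = 4.348 pc
M = m − 5 log₁₀ d + 5 = 13.12 − 5·0.6383 + 5 = 14.929
M − M_☉ = 14.929 − 4.83 = 10.099
L/L_☉ = 10^(−0.4 × 10.099) = 9.132×10^-5

L/L_☉ ≈ 9.1×10^-5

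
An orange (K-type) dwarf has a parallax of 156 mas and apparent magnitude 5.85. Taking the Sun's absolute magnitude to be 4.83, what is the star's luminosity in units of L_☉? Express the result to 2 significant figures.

L/L_☉ ≈ 0.16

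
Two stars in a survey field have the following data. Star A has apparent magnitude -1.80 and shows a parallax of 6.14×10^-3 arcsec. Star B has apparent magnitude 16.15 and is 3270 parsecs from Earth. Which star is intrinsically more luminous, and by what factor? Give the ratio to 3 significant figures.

Star A: d = 1/p = 1/6.14×10^-3″ = 162.9 pc
Star A: M = m − 5 log₁₀ d + 5 = -1.80 − 5·2.2118 + 5 = -7.859
Star B: M = m − 5 log₁₀ d + 5 = 16.15 − 5·3.5145 + 5 = 3.577
ΔM = M_A − M_B = -7.859 − (3.577) = -11.436; smaller M is more luminous → Star A.
L ratio = 10^(0.4 |ΔM|) = 10^4.575 = 37550

Star A is more luminous, by a factor of 37500.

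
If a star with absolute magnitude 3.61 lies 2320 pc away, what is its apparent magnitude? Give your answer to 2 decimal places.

m = M + 5 log₁₀ d − 5 = 3.61 + 5·3.3655 − 5 = 15.437

m ≈ 15.44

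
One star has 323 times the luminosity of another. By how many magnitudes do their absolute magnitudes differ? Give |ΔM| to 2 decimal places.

|ΔM| ≈ 6.27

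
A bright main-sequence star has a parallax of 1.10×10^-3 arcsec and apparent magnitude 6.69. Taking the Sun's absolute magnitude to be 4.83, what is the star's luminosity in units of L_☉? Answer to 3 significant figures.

d = 1/p = 1/1.10×10^-3″ = 909.1 pc
M = m − 5 log₁₀ d + 5 = 6.69 − 5·2.9586 + 5 = -3.103
M − M_☉ = -3.103 − 4.83 = -7.933
L/L_☉ = 10^(−0.4 × -7.933) = 1490

L/L_☉ ≈ 1490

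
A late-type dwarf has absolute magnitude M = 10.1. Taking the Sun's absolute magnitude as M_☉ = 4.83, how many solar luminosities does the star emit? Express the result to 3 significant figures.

L/L_☉ ≈ 7.80×10^-3

M − M_☉ = 10.1 − 4.83 = 5.270
L/L_☉ = 10^(−0.4 (M − M_☉)) = 10^-2.108 = 7.798×10^-3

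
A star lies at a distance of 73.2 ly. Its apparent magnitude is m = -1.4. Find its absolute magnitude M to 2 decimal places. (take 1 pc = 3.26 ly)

d = 73.2 ly / 3.26 = 22.45 pc
5 log₁₀(d/10 pc) = 5 log₁₀(22.45) − 5 = 1.756
M = m − 5 log₁₀(d/10) = -1.4 − 1.756 = -3.156

M ≈ -3.16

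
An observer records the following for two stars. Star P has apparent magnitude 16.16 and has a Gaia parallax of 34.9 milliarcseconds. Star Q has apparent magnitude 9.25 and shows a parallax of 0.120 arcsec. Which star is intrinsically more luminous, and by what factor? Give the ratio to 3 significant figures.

Star Q is more luminous, by a factor of 49.1.

Star P: p = 34.9 mas = 0.0349″ → d = 1/p = 28.65 pc
Star P: M = m − 5 log₁₀ d + 5 = 16.16 − 5·1.4572 + 5 = 13.874
Star Q: d = 1/p = 1/0.120″ = 8.333 pc
Star Q: M = m − 5 log₁₀ d + 5 = 9.25 − 5·0.9208 + 5 = 9.646
ΔM = M_P − M_Q = 13.874 − (9.646) = 4.228; smaller M is more luminous → Star Q.
L ratio = 10^(0.4 |ΔM|) = 10^1.691 = 49.12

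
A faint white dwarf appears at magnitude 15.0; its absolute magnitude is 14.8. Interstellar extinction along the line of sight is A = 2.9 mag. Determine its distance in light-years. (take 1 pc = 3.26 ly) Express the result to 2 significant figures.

d ≈ 9.4 ly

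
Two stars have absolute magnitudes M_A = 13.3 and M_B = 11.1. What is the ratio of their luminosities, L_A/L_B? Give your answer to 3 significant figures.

L_A/L_B ≈ 0.132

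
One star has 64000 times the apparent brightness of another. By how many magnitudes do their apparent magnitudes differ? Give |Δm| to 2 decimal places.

Pogson: Δm = −2.5 log₁₀(ratio) = −2.5 log₁₀(64000) = −2.5 × 4.8062 = -12.015

|Δm| ≈ 12.02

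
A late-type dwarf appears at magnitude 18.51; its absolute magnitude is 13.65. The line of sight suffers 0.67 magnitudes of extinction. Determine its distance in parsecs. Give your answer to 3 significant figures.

m − M = 5 log₁₀(d/10 pc) + A  ⇒  18.51 − (13.65) − 0.67 = 5 log₁₀(d/10)
4.190 = 5 log₁₀(d/10)
log₁₀ d = (m − M − A)/5 + 1 = 1.8380
d = 10^1.8380 = 68.87 pc

d ≈ 68.9 pc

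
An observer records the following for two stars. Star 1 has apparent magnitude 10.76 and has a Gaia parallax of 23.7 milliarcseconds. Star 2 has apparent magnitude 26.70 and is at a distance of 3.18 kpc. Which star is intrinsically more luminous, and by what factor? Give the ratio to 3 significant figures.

Star 1 is more luminous, by a factor of 418.

Star 1: p = 23.7 mas = 0.0237″ → d = 1/p = 42.19 pc
Star 1: M = m − 5 log₁₀ d + 5 = 10.76 − 5·1.6253 + 5 = 7.634
Star 2: d = 3.18 kpc = 3180 pc
Star 2: M = m − 5 log₁₀ d + 5 = 26.70 − 5·3.5024 + 5 = 14.188
ΔM = M_1 − M_2 = 7.634 − (14.188) = -6.554; smaller M is more luminous → Star 1.
L ratio = 10^(0.4 |ΔM|) = 10^2.622 = 418.5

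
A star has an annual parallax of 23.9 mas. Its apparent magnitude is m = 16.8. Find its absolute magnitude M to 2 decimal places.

p = 23.9 mas = 0.0239″ → d = 1/p = 41.84 pc
5 log₁₀(d/10 pc) = 5 log₁₀(41.84) − 5 = 3.108
M = m − 5 log₁₀(d/10) = 16.8 − 3.108 = 13.692

M ≈ 13.69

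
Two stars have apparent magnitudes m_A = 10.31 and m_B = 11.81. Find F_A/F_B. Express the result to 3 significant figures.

Magnitude difference = -1.50
Flux ratio = 10^(−0.4 Δm) = 10^(−0.4 × -1.50) = 10^0.600 = 3.981

F_A/F_B ≈ 3.98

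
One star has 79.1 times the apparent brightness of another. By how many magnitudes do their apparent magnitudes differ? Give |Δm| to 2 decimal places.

|Δm| ≈ 4.75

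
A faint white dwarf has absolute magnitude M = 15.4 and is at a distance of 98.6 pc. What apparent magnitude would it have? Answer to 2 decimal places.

m = M + 5 log₁₀ d − 5 = 15.4 + 5·1.9939 − 5 = 20.369

m ≈ 20.37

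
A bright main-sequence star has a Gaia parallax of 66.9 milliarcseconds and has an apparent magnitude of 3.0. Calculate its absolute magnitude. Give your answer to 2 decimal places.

p = 66.9 mas = 0.0669″ → d = 1/p = 14.95 pc
5 log₁₀(d/10 pc) = 5 log₁₀(14.95) − 5 = 0.873
M = m − 5 log₁₀(d/10) = 3.0 − 0.873 = 2.127

M ≈ 2.13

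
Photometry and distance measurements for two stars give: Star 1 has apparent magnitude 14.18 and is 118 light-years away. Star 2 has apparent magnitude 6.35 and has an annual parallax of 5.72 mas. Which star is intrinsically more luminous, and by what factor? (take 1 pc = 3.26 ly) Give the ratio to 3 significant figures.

Star 1: d = 118 ly / 3.26 = 36.20 pc
Star 1: M = m − 5 log₁₀ d + 5 = 14.18 − 5·1.5587 + 5 = 11.387
Star 2: p = 5.72 mas = 5.72×10^-3″ → d = 1/p = 174.8 pc
Star 2: M = m − 5 log₁₀ d + 5 = 6.35 − 5·2.2426 + 5 = 0.137
ΔM = M_1 − M_2 = 11.387 − (0.137) = 11.250; smaller M is more luminous → Star 2.
L ratio = 10^(0.4 |ΔM|) = 10^4.500 = 31610

Star 2 is more luminous, by a factor of 31600.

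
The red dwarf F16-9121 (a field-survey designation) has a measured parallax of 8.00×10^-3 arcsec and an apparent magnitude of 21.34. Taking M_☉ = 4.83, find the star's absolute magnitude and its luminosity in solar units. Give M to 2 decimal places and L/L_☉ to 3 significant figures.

d = 1/p = 1/8.00×10^-3″ = 125.0 pc
M = m − 5 log₁₀ d + 5 = 21.34 − 5·2.0969 + 5 = 15.855
M − M_☉ = 15.855 − 4.83 = 11.025
L/L_☉ = 10^(−0.4 × 11.025) = 3.889×10^-5

M ≈ 15.86; L/L_☉ ≈ 3.89×10^-5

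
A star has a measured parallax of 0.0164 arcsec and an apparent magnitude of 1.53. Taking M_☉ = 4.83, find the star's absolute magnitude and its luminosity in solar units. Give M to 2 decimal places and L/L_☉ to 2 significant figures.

d = 1/p = 1/0.0164″ = 60.98 pc
M = m − 5 log₁₀ d + 5 = 1.53 − 5·1.7852 + 5 = -2.396
M − M_☉ = -2.396 − 4.83 = -7.226
L/L_☉ = 10^(−0.4 × -7.226) = 776.8

M ≈ -2.40; L/L_☉ ≈ 780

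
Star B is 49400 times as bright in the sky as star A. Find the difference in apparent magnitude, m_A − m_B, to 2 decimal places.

Pogson: Δm = −2.5 log₁₀(ratio) = −2.5 log₁₀(49400) = −2.5 × 4.6937 = -11.734
Star B is brighter so has the smaller magnitude: m_A − m_B is positive.

m_A − m_B ≈ 11.73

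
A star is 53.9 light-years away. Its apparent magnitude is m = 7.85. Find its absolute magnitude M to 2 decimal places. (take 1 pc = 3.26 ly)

M ≈ 6.76

d = 53.9 ly / 3.26 = 16.53 pc
5 log₁₀(d/10 pc) = 5 log₁₀(16.53) − 5 = 1.092
M = m − 5 log₁₀(d/10) = 7.85 − 1.092 = 6.758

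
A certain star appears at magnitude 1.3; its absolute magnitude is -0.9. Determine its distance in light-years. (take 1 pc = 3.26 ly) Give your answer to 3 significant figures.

μ = m − M = 2.200
m − M = 5 log₁₀ d − 5
log₁₀ d = (m − M)/5 + 1 = 1.4400
d = 10^1.4400 = 27.54 pc
= 89.79 ly

d ≈ 89.8 ly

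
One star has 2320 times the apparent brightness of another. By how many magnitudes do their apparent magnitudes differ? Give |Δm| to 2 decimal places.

Pogson: Δm = −2.5 log₁₀(ratio) = −2.5 log₁₀(2320) = −2.5 × 3.3655 = -8.414

|Δm| ≈ 8.41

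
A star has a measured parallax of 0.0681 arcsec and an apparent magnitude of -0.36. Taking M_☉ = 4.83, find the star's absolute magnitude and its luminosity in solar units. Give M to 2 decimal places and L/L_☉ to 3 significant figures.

d = 1/p = 1/0.0681″ = 14.68 pc
M = m − 5 log₁₀ d + 5 = -0.36 − 5·1.1669 + 5 = -1.194
M − M_☉ = -1.194 − 4.83 = -6.024
L/L_☉ = 10^(−0.4 × -6.024) = 256.9

M ≈ -1.19; L/L_☉ ≈ 257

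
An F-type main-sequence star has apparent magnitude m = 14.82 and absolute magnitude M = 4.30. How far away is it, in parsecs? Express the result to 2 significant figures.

d ≈ 1300 pc

Distance modulus: m − M = 14.82 − (4.30) = 10.520
m − M = 5 log₁₀ d − 5
log₁₀ d = (m − M)/5 + 1 = 3.1040
d = 10^3.1040 = 1271 pc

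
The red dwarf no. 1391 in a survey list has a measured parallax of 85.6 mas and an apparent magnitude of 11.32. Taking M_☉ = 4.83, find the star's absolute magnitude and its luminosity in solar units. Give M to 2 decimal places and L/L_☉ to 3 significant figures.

M ≈ 10.98; L/L_☉ ≈ 3.46×10^-3

d = 1/p = 1000/85.6 mas = 11.68 pc
M = m − 5 log₁₀ d + 5 = 11.32 − 5·1.0675 + 5 = 10.982
M − M_☉ = 10.982 − 4.83 = 6.152
L/L_☉ = 10^(−0.4 × 6.152) = 3.460×10^-3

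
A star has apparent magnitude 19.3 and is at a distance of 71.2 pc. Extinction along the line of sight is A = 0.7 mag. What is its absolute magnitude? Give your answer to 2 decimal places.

M ≈ 14.34

5 log₁₀(d/10 pc) = 5 log₁₀(71.20) − 5 = 4.262
M = m − 5 log₁₀(d/10) − A = 19.3 − 4.262 − 0.7 = 14.338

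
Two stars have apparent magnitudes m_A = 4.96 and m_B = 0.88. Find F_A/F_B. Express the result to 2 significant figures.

F_A/F_B ≈ 0.023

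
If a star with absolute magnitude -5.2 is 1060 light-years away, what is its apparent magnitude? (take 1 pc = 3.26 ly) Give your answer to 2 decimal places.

m ≈ 2.36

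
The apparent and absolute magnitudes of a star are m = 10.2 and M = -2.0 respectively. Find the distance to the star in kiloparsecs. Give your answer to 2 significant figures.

Distance modulus: m − M = 10.2 − (-2.0) = 12.200
m − M = 5 log₁₀ d − 5
log₁₀ d = (m − M)/5 + 1 = 3.4400
d = 10^3.4400 = 2754 pc
= 2.754 kpc

d ≈ 2.8 kpc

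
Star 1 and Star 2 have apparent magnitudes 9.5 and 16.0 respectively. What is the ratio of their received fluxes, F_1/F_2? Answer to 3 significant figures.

F_1/F_2 ≈ 398

Magnitude difference = -6.5
Flux ratio = 10^(−0.4 Δm) = 10^(−0.4 × -6.5) = 10^2.600 = 398.1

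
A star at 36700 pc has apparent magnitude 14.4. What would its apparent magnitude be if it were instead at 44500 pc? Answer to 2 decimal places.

Flux ∝ 1/d², so Δm = 5 log₁₀(d₂/d₁) = 5 log₁₀(44500/36700) = 0.418
m₂ = m₁ + Δm = 14.4 + (0.418) = 14.818

m ≈ 14.82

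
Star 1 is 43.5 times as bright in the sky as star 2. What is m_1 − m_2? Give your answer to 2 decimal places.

m_1 − m_2 ≈ -4.10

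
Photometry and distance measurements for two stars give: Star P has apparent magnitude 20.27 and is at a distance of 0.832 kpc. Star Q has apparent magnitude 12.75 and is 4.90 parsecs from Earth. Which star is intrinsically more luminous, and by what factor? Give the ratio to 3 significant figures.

Star P: d = 0.832 kpc = 832.0 pc
Star P: M = m − 5 log₁₀ d + 5 = 20.27 − 5·2.9201 + 5 = 10.669
Star Q: M = m − 5 log₁₀ d + 5 = 12.75 − 5·0.6902 + 5 = 14.299
ΔM = M_P − M_Q = 10.669 − (14.299) = -3.630; smaller M is more luminous → Star P.
L ratio = 10^(0.4 |ΔM|) = 10^1.452 = 28.30

Star P is more luminous, by a factor of 28.3.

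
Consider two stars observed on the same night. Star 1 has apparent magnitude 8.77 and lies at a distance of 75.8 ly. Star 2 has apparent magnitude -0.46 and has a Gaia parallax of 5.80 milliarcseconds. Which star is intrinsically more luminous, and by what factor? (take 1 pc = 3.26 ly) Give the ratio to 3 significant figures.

Star 1: d = 75.8 ly / 3.26 = 23.25 pc
Star 1: M = m − 5 log₁₀ d + 5 = 8.77 − 5·1.3665 + 5 = 6.938
Star 2: p = 5.80 mas = 5.80×10^-3″ → d = 1/p = 172.4 pc
Star 2: M = m − 5 log₁₀ d + 5 = -0.46 − 5·2.2366 + 5 = -6.643
ΔM = M_1 − M_2 = 6.938 − (-6.643) = 13.581; smaller M is more luminous → Star 2.
L ratio = 10^(0.4 |ΔM|) = 10^5.432 = 270500

Star 2 is more luminous, by a factor of 271000.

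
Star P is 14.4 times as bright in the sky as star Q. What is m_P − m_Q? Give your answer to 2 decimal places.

m_P − m_Q ≈ -2.90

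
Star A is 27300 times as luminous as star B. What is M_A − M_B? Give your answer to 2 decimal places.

M_A − M_B ≈ -11.09

Pogson: ΔM = −2.5 log₁₀(ratio) = −2.5 log₁₀(27300) = −2.5 × 4.4362 = -11.090
Star A is brighter, so it has the smaller magnitude: the difference is negative.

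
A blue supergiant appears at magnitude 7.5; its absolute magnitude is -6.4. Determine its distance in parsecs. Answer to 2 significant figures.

d ≈ 6000 pc

Distance modulus: m − M = 7.5 − (-6.4) = 13.900
m − M = 5 log₁₀ d − 5
log₁₀ d = (m − M)/5 + 1 = 3.7800
d = 10^3.7800 = 6026 pc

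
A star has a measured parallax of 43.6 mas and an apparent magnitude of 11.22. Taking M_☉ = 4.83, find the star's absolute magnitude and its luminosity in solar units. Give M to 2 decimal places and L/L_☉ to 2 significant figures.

M ≈ 9.42; L/L_☉ ≈ 0.015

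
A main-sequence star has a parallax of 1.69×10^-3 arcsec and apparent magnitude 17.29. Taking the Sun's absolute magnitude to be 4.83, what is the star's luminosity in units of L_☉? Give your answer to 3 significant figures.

L/L_☉ ≈ 0.0363

d = 1/p = 1/1.69×10^-3″ = 591.7 pc
M = m − 5 log₁₀ d + 5 = 17.29 − 5·2.7721 + 5 = 8.429
M − M_☉ = 8.429 − 4.83 = 3.599
L/L_☉ = 10^(−0.4 × 3.599) = 0.03633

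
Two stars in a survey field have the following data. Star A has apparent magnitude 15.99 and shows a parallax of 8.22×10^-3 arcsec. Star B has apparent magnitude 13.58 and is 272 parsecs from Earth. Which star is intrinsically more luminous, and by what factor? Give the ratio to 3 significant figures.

Star B is more luminous, by a factor of 46.0.

Star A: d = 1/p = 1/8.22×10^-3″ = 121.7 pc
Star A: M = m − 5 log₁₀ d + 5 = 15.99 − 5·2.0851 + 5 = 10.564
Star B: M = m − 5 log₁₀ d + 5 = 13.58 − 5·2.4346 + 5 = 6.407
ΔM = M_A − M_B = 10.564 − (6.407) = 4.157; smaller M is more luminous → Star B.
L ratio = 10^(0.4 |ΔM|) = 10^1.663 = 46.01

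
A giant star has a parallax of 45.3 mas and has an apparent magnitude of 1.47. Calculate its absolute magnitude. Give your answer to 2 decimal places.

p = 45.3 mas = 0.0453″ → d = 1/p = 22.08 pc
5 log₁₀(d/10 pc) = 5 log₁₀(22.08) − 5 = 1.720
M = m − 5 log₁₀(d/10) = 1.47 − 1.720 = -0.250

M ≈ -0.25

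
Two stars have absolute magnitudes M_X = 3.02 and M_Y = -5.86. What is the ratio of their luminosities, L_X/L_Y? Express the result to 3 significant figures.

ΔM = M_X − M_Y = 8.88
L_X/L_Y = 10^(−0.4 ΔM) = 10^-3.552 = 2.805×10^-4

L_X/L_Y ≈ 2.81×10^-4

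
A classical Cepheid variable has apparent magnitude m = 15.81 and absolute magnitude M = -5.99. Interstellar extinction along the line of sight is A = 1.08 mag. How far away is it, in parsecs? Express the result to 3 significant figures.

m − M = 5 log₁₀(d/10 pc) + A  ⇒  15.81 − (-5.99) − 1.08 = 5 log₁₀(d/10)
20.720 = 5 log₁₀(d/10)
log₁₀ d = (m − M − A)/5 + 1 = 5.1440
d = 10^5.1440 = 139300 pc

d ≈ 139000 pc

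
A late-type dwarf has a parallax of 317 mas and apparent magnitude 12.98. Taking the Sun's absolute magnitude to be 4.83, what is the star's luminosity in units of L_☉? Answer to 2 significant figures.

L/L_☉ ≈ 5.5×10^-5

d = 1/p = 1000/317 mas = 3.155 pc
M = m − 5 log₁₀ d + 5 = 12.98 − 5·0.4989 + 5 = 15.485
M − M_☉ = 15.485 − 4.83 = 10.655
L/L_☉ = 10^(−0.4 × 10.655) = 5.469×10^-5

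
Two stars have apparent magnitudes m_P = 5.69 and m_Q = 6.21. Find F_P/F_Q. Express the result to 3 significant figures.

F_P/F_Q ≈ 1.61

Magnitude difference = -0.52
Flux ratio = 10^(−0.4 Δm) = 10^(−0.4 × -0.52) = 10^0.208 = 1.614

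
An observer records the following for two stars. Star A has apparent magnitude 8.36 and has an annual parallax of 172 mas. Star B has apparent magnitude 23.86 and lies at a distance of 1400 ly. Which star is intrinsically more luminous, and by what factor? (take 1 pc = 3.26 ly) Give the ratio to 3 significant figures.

Star A is more luminous, by a factor of 290.

Star A: p = 172 mas = 0.172″ → d = 1/p = 5.814 pc
Star A: M = m − 5 log₁₀ d + 5 = 8.36 − 5·0.7645 + 5 = 9.538
Star B: d = 1400 ly / 3.26 = 429.4 pc
Star B: M = m − 5 log₁₀ d + 5 = 23.86 − 5·2.6329 + 5 = 15.695
ΔM = M_A − M_B = 9.538 − (15.695) = -6.158; smaller M is more luminous → Star A.
L ratio = 10^(0.4 |ΔM|) = 10^2.463 = 290.5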